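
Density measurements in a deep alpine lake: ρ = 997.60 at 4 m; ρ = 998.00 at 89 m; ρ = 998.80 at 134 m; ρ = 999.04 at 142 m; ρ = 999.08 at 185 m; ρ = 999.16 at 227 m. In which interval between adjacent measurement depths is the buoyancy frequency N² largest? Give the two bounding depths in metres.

134–142 m

Compute the density gradient over each adjacent pair:
  4–89 m: Δρ/Δz = 0.40/85 = 4.7 × 10⁻³ kg m⁻⁴
  89–134 m: Δρ/Δz = 0.80/45 = 0.018 kg m⁻⁴
  134–142 m: Δρ/Δz = 0.24/8 = 0.030 kg m⁻⁴
  142–185 m: Δρ/Δz = 0.04/43 = 9.3 × 10⁻⁴ kg m⁻⁴
  185–227 m: Δρ/Δz = 0.08/42 = 1.9 × 10⁻³ kg m⁻⁴
The largest gradient is in the 134–142 m interval — the pycnocline.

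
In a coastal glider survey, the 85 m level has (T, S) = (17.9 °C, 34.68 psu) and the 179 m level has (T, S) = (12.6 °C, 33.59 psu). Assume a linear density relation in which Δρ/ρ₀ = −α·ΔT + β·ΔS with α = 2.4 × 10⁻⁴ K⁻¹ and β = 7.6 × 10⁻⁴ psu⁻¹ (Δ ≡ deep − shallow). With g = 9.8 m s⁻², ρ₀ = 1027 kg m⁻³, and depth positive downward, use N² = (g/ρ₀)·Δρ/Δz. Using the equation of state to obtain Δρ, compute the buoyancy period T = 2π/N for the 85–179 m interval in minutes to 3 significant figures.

15.4 min

ΔT = -5.3 K, ΔS = -1.09 psu (deep − shallow).
Δρ/ρ₀ = −αΔT + βΔS = 1.272 × 10⁻³ − 8.284 × 10⁻⁴ = 4.436 × 10⁻⁴, so Δρ ≈ 0.4556 kg m⁻³.
N² = (g/ρ₀)·Δρ/Δz = g·(Δρ/ρ₀)/Δz = 9.8 × 4.436 × 10⁻⁴ / 94 = 4.6248 × 10⁻⁵ s⁻².
N = √(4.6248 × 10⁻⁵) = 6.8006 × 10⁻³ rad s⁻¹ → T = 2π/N = 923.92 s = 15.399 min ≈ 15.4 min.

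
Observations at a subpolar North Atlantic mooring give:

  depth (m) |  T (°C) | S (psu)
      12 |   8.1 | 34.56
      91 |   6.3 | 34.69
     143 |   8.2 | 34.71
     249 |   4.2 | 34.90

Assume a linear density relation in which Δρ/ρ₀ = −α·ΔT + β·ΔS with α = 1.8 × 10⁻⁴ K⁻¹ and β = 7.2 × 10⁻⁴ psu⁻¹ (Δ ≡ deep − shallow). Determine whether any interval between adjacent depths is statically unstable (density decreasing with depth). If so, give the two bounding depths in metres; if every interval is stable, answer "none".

91–143 m

Evaluate Δρ/ρ₀ = −αΔT + βΔS across each adjacent pair:
  12–91 m: −αΔT+βΔS = −(1.8 × 10⁻⁴)(-1.8)+(7.2 × 10⁻⁴)(+0.13) = 4.2 × 10⁻⁴ → stable
  91–143 m: −αΔT+βΔS = −(1.8 × 10⁻⁴)(+1.9)+(7.2 × 10⁻⁴)(+0.02) = -3.3 × 10⁻⁴ → UNSTABLE
  143–249 m: −αΔT+βΔS = −(1.8 × 10⁻⁴)(-4.0)+(7.2 × 10⁻⁴)(+0.19) = 8.6 × 10⁻⁴ → stable
The 91–143 m interval has Δρ < 0: lighter water underlies denser water.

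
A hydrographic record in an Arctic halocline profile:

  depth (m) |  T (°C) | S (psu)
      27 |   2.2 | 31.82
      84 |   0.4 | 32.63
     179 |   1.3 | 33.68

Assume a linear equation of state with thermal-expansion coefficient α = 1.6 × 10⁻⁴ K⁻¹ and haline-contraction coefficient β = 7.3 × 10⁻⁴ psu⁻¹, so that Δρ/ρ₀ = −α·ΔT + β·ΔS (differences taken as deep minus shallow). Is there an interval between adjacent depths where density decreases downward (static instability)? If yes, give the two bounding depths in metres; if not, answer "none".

none

Evaluate Δρ/ρ₀ = −αΔT + βΔS across each adjacent pair:
  27–84 m: −αΔT+βΔS = −(1.6 × 10⁻⁴)(-1.8)+(7.3 × 10⁻⁴)(+0.81) = 8.8 × 10⁻⁴ → stable
  84–179 m: −αΔT+βΔS = −(1.6 × 10⁻⁴)(+0.9)+(7.3 × 10⁻⁴)(+1.05) = 6.2 × 10⁻⁴ → stable
Every interval has Δρ > 0: the column is stably stratified throughout.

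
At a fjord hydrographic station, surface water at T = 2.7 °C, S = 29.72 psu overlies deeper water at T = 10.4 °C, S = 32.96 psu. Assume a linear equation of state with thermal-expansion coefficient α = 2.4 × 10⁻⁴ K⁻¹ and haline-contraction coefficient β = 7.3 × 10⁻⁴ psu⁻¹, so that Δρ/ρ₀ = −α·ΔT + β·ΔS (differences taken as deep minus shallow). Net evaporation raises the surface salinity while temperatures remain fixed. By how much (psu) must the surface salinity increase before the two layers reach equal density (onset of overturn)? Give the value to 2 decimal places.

Neutral buoyancy requires −α(T_deep − T_surf) + β(S_deep − S_surf′) = 0.
S_surf′ = S_deep − (α/β)·ΔT = 32.96 − (2.4 × 10⁻⁴/7.3 × 10⁻⁴)·(+7.7) = 30.4285 psu.
Increase required: 30.4285 − 29.72 = 0.7085 psu.

0.71 psu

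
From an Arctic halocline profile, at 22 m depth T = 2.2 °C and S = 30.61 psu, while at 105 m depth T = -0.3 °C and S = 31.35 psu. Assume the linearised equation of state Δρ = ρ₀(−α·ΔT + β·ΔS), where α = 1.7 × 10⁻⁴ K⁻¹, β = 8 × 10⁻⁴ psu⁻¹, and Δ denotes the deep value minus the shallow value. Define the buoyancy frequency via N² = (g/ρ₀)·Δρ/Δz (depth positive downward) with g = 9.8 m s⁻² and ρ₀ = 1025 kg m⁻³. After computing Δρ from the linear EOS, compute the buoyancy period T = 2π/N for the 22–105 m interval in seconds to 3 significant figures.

ΔT = -2.5 K, ΔS = +0.74 psu (deep − shallow).
Δρ/ρ₀ = −αΔT + βΔS = 4.25 × 10⁻⁴ + 5.92 × 10⁻⁴ = 1.017 × 10⁻³, so Δρ ≈ 1.042 kg m⁻³.
N² = (g/ρ₀)·Δρ/Δz = g·(Δρ/ρ₀)/Δz = 9.8 × 1.017 × 10⁻³ / 83 = 1.2008 × 10⁻⁴ s⁻².
N = √(1.2008 × 10⁻⁴) = 0.010958 rad s⁻¹ → T = 2π/N = 573.39 s ≈ 573 s.

573 s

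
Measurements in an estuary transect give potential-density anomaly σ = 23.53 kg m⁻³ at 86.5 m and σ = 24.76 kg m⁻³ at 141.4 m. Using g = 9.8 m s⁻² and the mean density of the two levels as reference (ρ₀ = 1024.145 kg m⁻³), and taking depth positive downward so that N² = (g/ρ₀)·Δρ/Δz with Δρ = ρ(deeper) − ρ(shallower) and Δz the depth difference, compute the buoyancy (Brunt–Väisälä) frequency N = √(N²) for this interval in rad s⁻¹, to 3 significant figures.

0.0146 rad s⁻¹

Δρ = 1024.76 − 1023.53 = 1.23 kg m⁻³ over Δz = 141.4 − 86.5 = 54.9 m.
N² = (9.8/1024.145) × (1.23/54.9) = 2.1439 × 10⁻⁴ s⁻².
N = √(2.1439 × 10⁻⁴) = 0.014642 rad s⁻¹ ≈ 0.0146 rad s⁻¹.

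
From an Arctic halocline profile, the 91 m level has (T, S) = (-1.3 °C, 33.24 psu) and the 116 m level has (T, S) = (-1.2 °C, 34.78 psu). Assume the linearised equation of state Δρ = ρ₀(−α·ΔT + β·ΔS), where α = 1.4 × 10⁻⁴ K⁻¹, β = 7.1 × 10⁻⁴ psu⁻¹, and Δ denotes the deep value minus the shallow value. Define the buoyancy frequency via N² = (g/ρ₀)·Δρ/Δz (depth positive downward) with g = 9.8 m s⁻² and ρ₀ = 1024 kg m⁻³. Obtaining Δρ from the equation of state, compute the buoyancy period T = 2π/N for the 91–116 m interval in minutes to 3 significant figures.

ΔT = +0.1 K, ΔS = +1.54 psu (deep − shallow).
Δρ/ρ₀ = −αΔT + βΔS = -1.40 × 10⁻⁵ + 1.0934 × 10⁻³ = 1.0794 × 10⁻³, so Δρ ≈ 1.105 kg m⁻³.
N² = (g/ρ₀)·Δρ/Δz = g·(Δρ/ρ₀)/Δz = 9.8 × 1.0794 × 10⁻³ / 25 = 4.2312 × 10⁻⁴ s⁻².
N = √(4.2312 × 10⁻⁴) = 0.020570 rad s⁻¹ → T = 2π/N = 305.45 s = 5.0908 min ≈ 5.09 min.

5.09 min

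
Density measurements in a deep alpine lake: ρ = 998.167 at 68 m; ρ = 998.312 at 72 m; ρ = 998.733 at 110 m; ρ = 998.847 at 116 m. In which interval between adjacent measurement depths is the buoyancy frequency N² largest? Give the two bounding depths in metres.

68–72 m

Compute the density gradient over each adjacent pair:
  68–72 m: Δρ/Δz = 0.145/4 = 0.036 kg m⁻⁴
  72–110 m: Δρ/Δz = 0.421/38 = 0.011 kg m⁻⁴
  110–116 m: Δρ/Δz = 0.114/6 = 0.019 kg m⁻⁴
The largest gradient is in the 68–72 m interval — the pycnocline.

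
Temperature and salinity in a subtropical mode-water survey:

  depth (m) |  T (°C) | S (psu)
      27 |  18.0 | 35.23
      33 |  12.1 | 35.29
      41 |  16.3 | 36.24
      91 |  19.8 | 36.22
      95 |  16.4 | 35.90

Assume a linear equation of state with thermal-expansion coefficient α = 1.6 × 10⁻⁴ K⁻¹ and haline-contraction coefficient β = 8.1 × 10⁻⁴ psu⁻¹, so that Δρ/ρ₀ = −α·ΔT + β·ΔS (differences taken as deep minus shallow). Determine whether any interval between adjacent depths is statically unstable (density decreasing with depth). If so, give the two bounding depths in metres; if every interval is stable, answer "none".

Evaluate Δρ/ρ₀ = −αΔT + βΔS across each adjacent pair:
  27–33 m: −αΔT+βΔS = −(1.6 × 10⁻⁴)(-5.9)+(8.1 × 10⁻⁴)(+0.06) = 9.9 × 10⁻⁴ → stable
  33–41 m: −αΔT+βΔS = −(1.6 × 10⁻⁴)(+4.2)+(8.1 × 10⁻⁴)(+0.95) = 9.7 × 10⁻⁵ → stable
  41–91 m: −αΔT+βΔS = −(1.6 × 10⁻⁴)(+3.5)+(8.1 × 10⁻⁴)(-0.02) = -5.8 × 10⁻⁴ → UNSTABLE
  91–95 m: −αΔT+βΔS = −(1.6 × 10⁻⁴)(-3.4)+(8.1 × 10⁻⁴)(-0.32) = 2.8 × 10⁻⁴ → stable
The 41–91 m interval has Δρ < 0: lighter water underlies denser water.

41–91 m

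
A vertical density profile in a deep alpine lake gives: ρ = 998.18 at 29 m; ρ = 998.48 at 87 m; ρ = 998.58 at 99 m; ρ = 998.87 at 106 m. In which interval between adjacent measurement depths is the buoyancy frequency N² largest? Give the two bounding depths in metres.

Compute the density gradient over each adjacent pair:
  29–87 m: Δρ/Δz = 0.30/58 = 5.2 × 10⁻³ kg m⁻⁴
  87–99 m: Δρ/Δz = 0.10/12 = 8.3 × 10⁻³ kg m⁻⁴
  99–106 m: Δρ/Δz = 0.29/7 = 0.041 kg m⁻⁴
The largest gradient is in the 99–106 m interval — the pycnocline.

99–106 m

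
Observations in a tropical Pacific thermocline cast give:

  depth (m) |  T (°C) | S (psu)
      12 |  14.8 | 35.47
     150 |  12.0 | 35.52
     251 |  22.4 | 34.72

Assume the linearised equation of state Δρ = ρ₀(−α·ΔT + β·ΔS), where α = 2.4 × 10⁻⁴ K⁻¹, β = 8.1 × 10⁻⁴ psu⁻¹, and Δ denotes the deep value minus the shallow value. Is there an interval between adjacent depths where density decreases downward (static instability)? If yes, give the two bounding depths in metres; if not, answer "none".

Evaluate Δρ/ρ₀ = −αΔT + βΔS across each adjacent pair:
  12–150 m: −αΔT+βΔS = −(2.4 × 10⁻⁴)(-2.8)+(8.1 × 10⁻⁴)(+0.05) = 7.1 × 10⁻⁴ → stable
  150–251 m: −αΔT+βΔS = −(2.4 × 10⁻⁴)(+10.4)+(8.1 × 10⁻⁴)(-0.80) = -3.1 × 10⁻³ → UNSTABLE
The 150–251 m interval has Δρ < 0: lighter water underlies denser water.

150–251 m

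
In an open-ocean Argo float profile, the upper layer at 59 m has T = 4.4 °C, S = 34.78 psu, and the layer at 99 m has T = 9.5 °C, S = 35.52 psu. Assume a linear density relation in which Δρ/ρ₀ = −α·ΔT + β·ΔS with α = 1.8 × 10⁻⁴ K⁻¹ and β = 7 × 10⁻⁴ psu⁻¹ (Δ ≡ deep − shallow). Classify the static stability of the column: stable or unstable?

ΔT = 9.5 − 4.4 = +5.1 K and ΔS = 35.52 − 34.78 = +0.74 psu (deep − shallow).
−αΔT = -9.18 × 10⁻⁴; βΔS = 5.18 × 10⁻⁴; sum Δρ/ρ₀ = -4.00 × 10⁻⁴.
Δρ/ρ₀ < 0, so Δρ < 0: deeper water is lighter → statically unstable; the column would overturn.

unstable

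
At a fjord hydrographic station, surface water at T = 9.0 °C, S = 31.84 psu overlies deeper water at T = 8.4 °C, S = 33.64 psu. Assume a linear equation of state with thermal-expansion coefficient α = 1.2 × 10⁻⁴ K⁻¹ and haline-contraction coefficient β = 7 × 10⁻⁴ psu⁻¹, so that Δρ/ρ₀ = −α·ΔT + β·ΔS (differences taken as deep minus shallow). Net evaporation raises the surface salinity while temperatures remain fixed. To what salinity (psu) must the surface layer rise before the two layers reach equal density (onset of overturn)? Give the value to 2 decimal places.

33.74 psu

Neutral buoyancy requires −α(T_deep − T_surf) + β(S_deep − S_surf′) = 0.
S_surf′ = S_deep − (α/β)·ΔT = 33.64 − (1.2 × 10⁻⁴/7 × 10⁻⁴)·(-0.6) = 33.7429 psu.
Increase required: 33.7429 − 31.84 = 1.9029 psu.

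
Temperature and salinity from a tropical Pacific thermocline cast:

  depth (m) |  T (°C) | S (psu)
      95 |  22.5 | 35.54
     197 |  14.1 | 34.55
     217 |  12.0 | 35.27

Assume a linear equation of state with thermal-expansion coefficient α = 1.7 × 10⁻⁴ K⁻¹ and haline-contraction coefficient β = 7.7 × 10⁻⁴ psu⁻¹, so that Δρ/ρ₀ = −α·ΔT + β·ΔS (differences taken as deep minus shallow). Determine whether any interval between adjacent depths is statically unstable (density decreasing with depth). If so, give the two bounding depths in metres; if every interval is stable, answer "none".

none

Evaluate Δρ/ρ₀ = −αΔT + βΔS across each adjacent pair:
  95–197 m: −αΔT+βΔS = −(1.7 × 10⁻⁴)(-8.4)+(7.7 × 10⁻⁴)(-0.99) = 6.7 × 10⁻⁴ → stable
  197–217 m: −αΔT+βΔS = −(1.7 × 10⁻⁴)(-2.1)+(7.7 × 10⁻⁴)(+0.72) = 9.1 × 10⁻⁴ → stable
Every interval has Δρ > 0: the column is stably stratified throughout.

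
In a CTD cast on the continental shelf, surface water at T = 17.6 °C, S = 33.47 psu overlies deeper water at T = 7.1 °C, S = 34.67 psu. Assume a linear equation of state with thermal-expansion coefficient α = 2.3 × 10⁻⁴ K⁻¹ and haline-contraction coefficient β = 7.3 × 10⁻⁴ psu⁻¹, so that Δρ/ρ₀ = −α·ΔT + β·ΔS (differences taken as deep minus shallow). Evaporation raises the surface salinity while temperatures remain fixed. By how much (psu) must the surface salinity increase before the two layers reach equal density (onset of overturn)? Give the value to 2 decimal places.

4.51 psu

Neutral buoyancy requires −α(T_deep − T_surf) + β(S_deep − S_surf′) = 0.
S_surf′ = S_deep − (α/β)·ΔT = 34.67 − (2.3 × 10⁻⁴/7.3 × 10⁻⁴)·(-10.5) = 37.9782 psu.
Increase required: 37.9782 − 33.47 = 4.5082 psu.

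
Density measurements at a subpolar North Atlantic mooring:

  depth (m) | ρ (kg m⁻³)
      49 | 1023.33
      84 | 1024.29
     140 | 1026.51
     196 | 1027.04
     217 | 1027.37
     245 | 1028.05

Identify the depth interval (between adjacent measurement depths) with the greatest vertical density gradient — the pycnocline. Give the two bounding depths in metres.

Compute the density gradient over each adjacent pair:
  49–84 m: Δρ/Δz = 0.96/35 = 0.027 kg m⁻⁴
  84–140 m: Δρ/Δz = 2.22/56 = 0.040 kg m⁻⁴
  140–196 m: Δρ/Δz = 0.53/56 = 9.5 × 10⁻³ kg m⁻⁴
  196–217 m: Δρ/Δz = 0.33/21 = 0.016 kg m⁻⁴
  217–245 m: Δρ/Δz = 0.68/28 = 0.024 kg m⁻⁴
The largest gradient is in the 84–140 m interval — the pycnocline.

84–140 m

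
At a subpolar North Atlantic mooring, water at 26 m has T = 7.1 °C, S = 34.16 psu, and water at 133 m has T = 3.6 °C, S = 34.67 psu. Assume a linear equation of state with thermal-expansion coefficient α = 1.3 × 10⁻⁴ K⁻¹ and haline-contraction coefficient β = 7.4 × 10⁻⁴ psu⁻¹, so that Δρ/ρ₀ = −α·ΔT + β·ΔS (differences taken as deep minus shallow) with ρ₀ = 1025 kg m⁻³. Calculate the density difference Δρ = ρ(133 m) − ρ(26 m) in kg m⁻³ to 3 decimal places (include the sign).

ΔT = -3.5 K, ΔS = +0.51 psu (deep − shallow).
Δρ/ρ₀ = −(1.3 × 10⁻⁴)(-3.5) + (7.4 × 10⁻⁴)(+0.51) = 8.324 × 10⁻⁴.
Δρ = 1025 × (8.324 × 10⁻⁴) = +0.853 kg m⁻³.
Positive Δρ: denser below, stable.

+0.853 kg m⁻³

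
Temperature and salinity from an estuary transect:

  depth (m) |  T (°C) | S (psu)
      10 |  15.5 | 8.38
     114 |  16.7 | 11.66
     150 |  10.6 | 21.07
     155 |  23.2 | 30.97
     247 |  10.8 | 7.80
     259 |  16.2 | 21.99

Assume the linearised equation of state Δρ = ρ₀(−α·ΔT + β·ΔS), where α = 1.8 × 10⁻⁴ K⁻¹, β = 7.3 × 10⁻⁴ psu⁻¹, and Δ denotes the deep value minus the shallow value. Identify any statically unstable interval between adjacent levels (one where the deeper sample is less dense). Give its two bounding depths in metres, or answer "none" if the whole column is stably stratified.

155–247 m

Evaluate Δρ/ρ₀ = −αΔT + βΔS across each adjacent pair:
  10–114 m: −αΔT+βΔS = −(1.8 × 10⁻⁴)(+1.2)+(7.3 × 10⁻⁴)(+3.28) = 2.2 × 10⁻³ → stable
  114–150 m: −αΔT+βΔS = −(1.8 × 10⁻⁴)(-6.1)+(7.3 × 10⁻⁴)(+9.41) = 8.0 × 10⁻³ → stable
  150–155 m: −αΔT+βΔS = −(1.8 × 10⁻⁴)(+12.6)+(7.3 × 10⁻⁴)(+9.90) = 5.0 × 10⁻³ → stable
  155–247 m: −αΔT+βΔS = −(1.8 × 10⁻⁴)(-12.4)+(7.3 × 10⁻⁴)(-23.17) = -0.015 → UNSTABLE
  247–259 m: −αΔT+βΔS = −(1.8 × 10⁻⁴)(+5.4)+(7.3 × 10⁻⁴)(+14.19) = 9.4 × 10⁻³ → stable
The 155–247 m interval has Δρ < 0: lighter water underlies denser water.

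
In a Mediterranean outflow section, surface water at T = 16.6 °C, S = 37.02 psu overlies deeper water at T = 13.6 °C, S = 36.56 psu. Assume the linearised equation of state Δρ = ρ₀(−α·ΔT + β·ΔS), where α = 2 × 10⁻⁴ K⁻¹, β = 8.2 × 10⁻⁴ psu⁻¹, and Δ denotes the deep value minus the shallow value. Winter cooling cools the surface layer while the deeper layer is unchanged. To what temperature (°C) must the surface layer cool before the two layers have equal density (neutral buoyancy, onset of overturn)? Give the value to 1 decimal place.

Neutral buoyancy requires Δρ = 0, i.e. −α(T_deep − T_surf′) + β(S_deep − S_surf) = 0.
T_surf′ = T_deep − (β/α)·ΔS = 13.6 − (8.2 × 10⁻⁴/2 × 10⁻⁴)·(-0.46) = 15.486 °C.
Cooling required: 16.6 − (15.486) = 1.114 °C.

15.5 °C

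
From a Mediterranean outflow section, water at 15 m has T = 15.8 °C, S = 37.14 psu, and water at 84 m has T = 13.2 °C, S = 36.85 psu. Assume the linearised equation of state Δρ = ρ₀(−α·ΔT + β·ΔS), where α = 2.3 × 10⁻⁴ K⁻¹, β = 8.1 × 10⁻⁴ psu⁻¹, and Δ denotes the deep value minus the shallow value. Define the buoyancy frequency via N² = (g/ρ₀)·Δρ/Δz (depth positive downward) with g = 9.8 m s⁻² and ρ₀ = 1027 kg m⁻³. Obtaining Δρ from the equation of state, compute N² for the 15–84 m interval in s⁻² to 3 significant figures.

5.16 × 10⁻⁵ s⁻²

ΔT = -2.6 K, ΔS = -0.29 psu (deep − shallow).
Δρ/ρ₀ = −αΔT + βΔS = 5.98 × 10⁻⁴ − 2.349 × 10⁻⁴ = 3.631 × 10⁻⁴, so Δρ ≈ 0.3729 kg m⁻³.
N² = (g/ρ₀)·Δρ/Δz = g·(Δρ/ρ₀)/Δz = 9.8 × 3.631 × 10⁻⁴ / 69 = 5.1571 × 10⁻⁵ s⁻² ≈ 5.16 × 10⁻⁵ s⁻².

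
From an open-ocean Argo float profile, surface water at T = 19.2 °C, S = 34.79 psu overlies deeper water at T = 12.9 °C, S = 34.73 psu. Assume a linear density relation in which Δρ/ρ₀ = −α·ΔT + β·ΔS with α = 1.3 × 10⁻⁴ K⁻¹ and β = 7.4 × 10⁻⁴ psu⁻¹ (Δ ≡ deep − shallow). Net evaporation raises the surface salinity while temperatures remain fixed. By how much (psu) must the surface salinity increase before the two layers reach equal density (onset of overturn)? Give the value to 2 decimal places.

Neutral buoyancy requires −α(T_deep − T_surf) + β(S_deep − S_surf′) = 0.
S_surf′ = S_deep − (α/β)·ΔT = 34.73 − (1.3 × 10⁻⁴/7.4 × 10⁻⁴)·(-6.3) = 35.8368 psu.
Increase required: 35.8368 − 34.79 = 1.0468 psu.

1.05 psu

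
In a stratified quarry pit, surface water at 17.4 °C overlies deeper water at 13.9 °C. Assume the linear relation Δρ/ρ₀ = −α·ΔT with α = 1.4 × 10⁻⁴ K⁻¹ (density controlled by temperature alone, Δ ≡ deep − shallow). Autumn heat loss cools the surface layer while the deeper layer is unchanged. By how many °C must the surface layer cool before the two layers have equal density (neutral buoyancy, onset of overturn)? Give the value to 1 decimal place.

With temperature the only control, equal density requires T_surf′ = T_deep.
T_surf′ = 13.9 °C.
Cooling required: 17.4 − 13.9 = 3.5 °C.

3.5 °C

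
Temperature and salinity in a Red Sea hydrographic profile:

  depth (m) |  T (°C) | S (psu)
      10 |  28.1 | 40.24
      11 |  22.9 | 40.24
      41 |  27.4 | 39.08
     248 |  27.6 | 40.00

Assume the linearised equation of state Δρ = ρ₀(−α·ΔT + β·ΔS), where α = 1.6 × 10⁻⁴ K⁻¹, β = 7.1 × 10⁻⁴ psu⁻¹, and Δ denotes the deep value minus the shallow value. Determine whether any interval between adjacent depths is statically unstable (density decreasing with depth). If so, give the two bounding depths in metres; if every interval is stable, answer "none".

11–41 m

Evaluate Δρ/ρ₀ = −αΔT + βΔS across each adjacent pair:
  10–11 m: −αΔT+βΔS = −(1.6 × 10⁻⁴)(-5.2)+(7.1 × 10⁻⁴)(+0.00) = 8.3 × 10⁻⁴ → stable
  11–41 m: −αΔT+βΔS = −(1.6 × 10⁻⁴)(+4.5)+(7.1 × 10⁻⁴)(-1.16) = -1.5 × 10⁻³ → UNSTABLE
  41–248 m: −αΔT+βΔS = −(1.6 × 10⁻⁴)(+0.2)+(7.1 × 10⁻⁴)(+0.92) = 6.2 × 10⁻⁴ → stable
The 11–41 m interval has Δρ < 0: lighter water underlies denser water.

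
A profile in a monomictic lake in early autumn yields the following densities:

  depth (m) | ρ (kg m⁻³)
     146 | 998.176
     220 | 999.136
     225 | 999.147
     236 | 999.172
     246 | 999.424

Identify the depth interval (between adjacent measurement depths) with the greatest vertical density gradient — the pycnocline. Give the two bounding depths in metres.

236–246 m

Compute the density gradient over each adjacent pair:
  146–220 m: Δρ/Δz = 0.960/74 = 0.013 kg m⁻⁴
  220–225 m: Δρ/Δz = 0.011/5 = 2.2 × 10⁻³ kg m⁻⁴
  225–236 m: Δρ/Δz = 0.025/11 = 2.3 × 10⁻³ kg m⁻⁴
  236–246 m: Δρ/Δz = 0.252/10 = 0.025 kg m⁻⁴
The largest gradient is in the 236–246 m interval — the pycnocline.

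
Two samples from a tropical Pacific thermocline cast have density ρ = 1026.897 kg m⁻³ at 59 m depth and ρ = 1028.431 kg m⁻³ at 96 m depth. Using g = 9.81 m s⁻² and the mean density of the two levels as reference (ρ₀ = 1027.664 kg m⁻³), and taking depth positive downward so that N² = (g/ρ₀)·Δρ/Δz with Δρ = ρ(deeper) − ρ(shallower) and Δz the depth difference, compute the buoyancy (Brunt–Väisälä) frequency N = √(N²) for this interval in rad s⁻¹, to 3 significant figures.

0.0199 rad s⁻¹

Δρ = 1028.431 − 1026.897 = 1.534 kg m⁻³ over Δz = 96 − 59 = 37 m.
N² = (9.81/1027.664) × (1.534/37) = 3.9577 × 10⁻⁴ s⁻².
N = √(3.9577 × 10⁻⁴) = 0.019894 rad s⁻¹ ≈ 0.0199 rad s⁻¹.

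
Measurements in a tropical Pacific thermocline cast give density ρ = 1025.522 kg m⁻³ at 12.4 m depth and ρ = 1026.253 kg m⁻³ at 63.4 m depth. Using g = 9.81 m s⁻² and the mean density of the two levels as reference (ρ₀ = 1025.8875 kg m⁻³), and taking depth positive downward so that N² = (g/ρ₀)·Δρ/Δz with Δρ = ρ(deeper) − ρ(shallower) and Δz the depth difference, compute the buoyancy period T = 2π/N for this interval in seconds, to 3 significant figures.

Δρ = 1026.253 − 1025.522 = 0.731 kg m⁻³ over Δz = 63.4 − 12.4 = 51 m.
N² = (9.81/1025.8875) × (0.731/51) = 1.3706 × 10⁻⁴ s⁻².
N = √(1.3706 × 10⁻⁴) = 0.011707 rad s⁻¹, so T = 2π/N = 536.70 s ≈ 537 s.

537 s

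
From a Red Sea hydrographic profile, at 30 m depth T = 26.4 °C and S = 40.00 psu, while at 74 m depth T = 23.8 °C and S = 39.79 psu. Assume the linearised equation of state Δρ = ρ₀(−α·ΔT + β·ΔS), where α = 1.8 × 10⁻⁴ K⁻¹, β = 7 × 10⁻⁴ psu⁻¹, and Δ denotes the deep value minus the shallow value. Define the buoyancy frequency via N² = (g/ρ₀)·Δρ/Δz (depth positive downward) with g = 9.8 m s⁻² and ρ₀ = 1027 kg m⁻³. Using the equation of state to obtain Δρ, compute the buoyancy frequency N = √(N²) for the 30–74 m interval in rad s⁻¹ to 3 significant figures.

ΔT = -2.6 K, ΔS = -0.21 psu (deep − shallow).
Δρ/ρ₀ = −αΔT + βΔS = 4.68 × 10⁻⁴ − 1.47 × 10⁻⁴ = 3.21 × 10⁻⁴, so Δρ ≈ 0.3297 kg m⁻³.
N² = (g/ρ₀)·Δρ/Δz = g·(Δρ/ρ₀)/Δz = 9.8 × 3.21 × 10⁻⁴ / 44 = 7.1495 × 10⁻⁵ s⁻².
N = √(7.1495 × 10⁻⁵) = 8.4555 × 10⁻³ rad s⁻¹ ≈ 8.46 × 10⁻³ rad s⁻¹.

8.46 × 10⁻³ rad s⁻¹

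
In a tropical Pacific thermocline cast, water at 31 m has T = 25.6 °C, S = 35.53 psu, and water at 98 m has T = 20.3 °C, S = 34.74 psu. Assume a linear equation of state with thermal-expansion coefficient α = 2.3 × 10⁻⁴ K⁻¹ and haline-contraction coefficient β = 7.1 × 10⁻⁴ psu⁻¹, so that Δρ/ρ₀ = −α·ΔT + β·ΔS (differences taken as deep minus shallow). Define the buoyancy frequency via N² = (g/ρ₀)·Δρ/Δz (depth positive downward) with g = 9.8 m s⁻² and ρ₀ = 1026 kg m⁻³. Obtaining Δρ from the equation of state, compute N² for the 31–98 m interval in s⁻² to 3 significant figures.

9.63 × 10⁻⁵ s⁻²

ΔT = -5.3 K, ΔS = -0.79 psu (deep − shallow).
Δρ/ρ₀ = −αΔT + βΔS = 1.219 × 10⁻³ − 5.609 × 10⁻⁴ = 6.581 × 10⁻⁴, so Δρ ≈ 0.6752 kg m⁻³.
N² = (g/ρ₀)·Δρ/Δz = g·(Δρ/ρ₀)/Δz = 9.8 × 6.581 × 10⁻⁴ / 67 = 9.6259 × 10⁻⁵ s⁻² ≈ 9.63 × 10⁻⁵ s⁻².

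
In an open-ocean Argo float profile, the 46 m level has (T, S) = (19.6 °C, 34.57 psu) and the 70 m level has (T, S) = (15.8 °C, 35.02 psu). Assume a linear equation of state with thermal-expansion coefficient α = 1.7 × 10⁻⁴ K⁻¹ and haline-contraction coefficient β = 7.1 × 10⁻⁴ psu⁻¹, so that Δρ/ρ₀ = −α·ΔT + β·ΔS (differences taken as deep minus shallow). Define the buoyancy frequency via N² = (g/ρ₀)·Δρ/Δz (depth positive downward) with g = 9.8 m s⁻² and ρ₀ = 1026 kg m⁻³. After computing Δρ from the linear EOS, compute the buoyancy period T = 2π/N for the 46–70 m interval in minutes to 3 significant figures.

5.27 min

ΔT = -3.8 K, ΔS = +0.45 psu (deep − shallow).
Δρ/ρ₀ = −αΔT + βΔS = 6.46 × 10⁻⁴ + 3.195 × 10⁻⁴ = 9.655 × 10⁻⁴, so Δρ ≈ 0.9906 kg m⁻³.
N² = (g/ρ₀)·Δρ/Δz = g·(Δρ/ρ₀)/Δz = 9.8 × 9.655 × 10⁻⁴ / 24 = 3.9425 × 10⁻⁴ s⁻².
N = √(3.9425 × 10⁻⁴) = 0.019856 rad s⁻¹ → T = 2π/N = 316.44 s = 5.2740 min ≈ 5.27 min.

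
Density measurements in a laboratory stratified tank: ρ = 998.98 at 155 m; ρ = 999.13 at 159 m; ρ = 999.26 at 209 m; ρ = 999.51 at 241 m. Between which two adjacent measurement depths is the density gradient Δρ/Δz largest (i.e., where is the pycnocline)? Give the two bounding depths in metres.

155–159 m

Compute the density gradient over each adjacent pair:
  155–159 m: Δρ/Δz = 0.15/4 = 0.037 kg m⁻⁴
  159–209 m: Δρ/Δz = 0.13/50 = 2.6 × 10⁻³ kg m⁻⁴
  209–241 m: Δρ/Δz = 0.25/32 = 7.8 × 10⁻³ kg m⁻⁴
The largest gradient is in the 155–159 m interval — the pycnocline.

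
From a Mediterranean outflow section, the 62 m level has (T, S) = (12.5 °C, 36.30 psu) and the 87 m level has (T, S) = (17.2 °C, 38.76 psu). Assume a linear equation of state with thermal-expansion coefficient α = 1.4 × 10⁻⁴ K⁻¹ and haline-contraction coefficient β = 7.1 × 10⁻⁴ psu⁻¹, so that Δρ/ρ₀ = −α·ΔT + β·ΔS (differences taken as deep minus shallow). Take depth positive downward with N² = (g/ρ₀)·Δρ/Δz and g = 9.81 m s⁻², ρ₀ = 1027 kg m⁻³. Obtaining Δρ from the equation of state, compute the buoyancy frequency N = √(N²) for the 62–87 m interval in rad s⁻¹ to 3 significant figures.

0.0207 rad s⁻¹

ΔT = +4.7 K, ΔS = +2.46 psu (deep − shallow).
Δρ/ρ₀ = −αΔT + βΔS = -6.58 × 10⁻⁴ + 1.7466 × 10⁻³ = 1.0886 × 10⁻³, so Δρ ≈ 1.118 kg m⁻³.
N² = (g/ρ₀)·Δρ/Δz = g·(Δρ/ρ₀)/Δz = 9.81 × 1.0886 × 10⁻³ / 25 = 4.2717 × 10⁻⁴ s⁻².
N = √(4.2717 × 10⁻⁴) = 0.020668 rad s⁻¹ ≈ 0.0207 rad s⁻¹.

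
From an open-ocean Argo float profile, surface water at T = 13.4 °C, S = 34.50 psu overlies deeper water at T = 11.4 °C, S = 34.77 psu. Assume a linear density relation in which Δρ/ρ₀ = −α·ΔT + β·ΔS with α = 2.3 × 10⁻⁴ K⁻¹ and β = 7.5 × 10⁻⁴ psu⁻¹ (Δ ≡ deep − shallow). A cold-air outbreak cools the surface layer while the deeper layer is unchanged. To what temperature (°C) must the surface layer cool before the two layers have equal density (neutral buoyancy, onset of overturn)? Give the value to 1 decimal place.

Neutral buoyancy requires Δρ = 0, i.e. −α(T_deep − T_surf′) + β(S_deep − S_surf) = 0.
T_surf′ = T_deep − (β/α)·ΔS = 11.4 − (7.5 × 10⁻⁴/2.3 × 10⁻⁴)·(+0.27) = 10.520 °C.
Cooling required: 13.4 − (10.520) = 2.880 °C.

10.5 °C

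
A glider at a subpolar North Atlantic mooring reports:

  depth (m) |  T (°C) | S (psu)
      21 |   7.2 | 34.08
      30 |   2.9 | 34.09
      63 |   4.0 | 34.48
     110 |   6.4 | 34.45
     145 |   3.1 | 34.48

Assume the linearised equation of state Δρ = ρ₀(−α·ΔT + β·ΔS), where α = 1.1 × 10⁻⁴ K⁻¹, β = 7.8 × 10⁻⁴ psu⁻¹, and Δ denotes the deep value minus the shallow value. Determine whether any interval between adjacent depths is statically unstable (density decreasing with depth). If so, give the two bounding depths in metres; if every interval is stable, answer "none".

63–110 m

Evaluate Δρ/ρ₀ = −αΔT + βΔS across each adjacent pair:
  21–30 m: −αΔT+βΔS = −(1.1 × 10⁻⁴)(-4.3)+(7.8 × 10⁻⁴)(+0.01) = 4.8 × 10⁻⁴ → stable
  30–63 m: −αΔT+βΔS = −(1.1 × 10⁻⁴)(+1.1)+(7.8 × 10⁻⁴)(+0.39) = 1.8 × 10⁻⁴ → stable
  63–110 m: −αΔT+βΔS = −(1.1 × 10⁻⁴)(+2.4)+(7.8 × 10⁻⁴)(-0.03) = -2.9 × 10⁻⁴ → UNSTABLE
  110–145 m: −αΔT+βΔS = −(1.1 × 10⁻⁴)(-3.3)+(7.8 × 10⁻⁴)(+0.03) = 3.9 × 10⁻⁴ → stable
The 63–110 m interval has Δρ < 0: lighter water underlies denser water.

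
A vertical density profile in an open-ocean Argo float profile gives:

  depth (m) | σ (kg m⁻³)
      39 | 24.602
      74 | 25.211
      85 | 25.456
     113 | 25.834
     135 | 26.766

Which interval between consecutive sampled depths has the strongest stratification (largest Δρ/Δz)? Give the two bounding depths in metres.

113–135 m

Compute the density gradient over each adjacent pair:
  39–74 m: Δρ/Δz = 0.609/35 = 0.017 kg m⁻⁴
  74–85 m: Δρ/Δz = 0.245/11 = 0.022 kg m⁻⁴
  85–113 m: Δρ/Δz = 0.378/28 = 0.013 kg m⁻⁴
  113–135 m: Δρ/Δz = 0.932/22 = 0.042 kg m⁻⁴
The largest gradient is in the 113–135 m interval — the pycnocline.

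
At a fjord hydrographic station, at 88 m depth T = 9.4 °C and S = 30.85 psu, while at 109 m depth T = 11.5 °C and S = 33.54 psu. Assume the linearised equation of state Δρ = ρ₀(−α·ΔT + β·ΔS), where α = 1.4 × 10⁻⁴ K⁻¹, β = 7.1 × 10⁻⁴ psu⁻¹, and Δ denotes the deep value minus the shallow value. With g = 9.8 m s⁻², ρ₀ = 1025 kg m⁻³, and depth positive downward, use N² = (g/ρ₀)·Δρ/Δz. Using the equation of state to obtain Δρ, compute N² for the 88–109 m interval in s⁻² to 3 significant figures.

7.54 × 10⁻⁴ s⁻²

ΔT = +2.1 K, ΔS = +2.69 psu (deep − shallow).
Δρ/ρ₀ = −αΔT + βΔS = -2.94 × 10⁻⁴ + 1.9099 × 10⁻³ = 1.6159 × 10⁻³, so Δρ ≈ 1.656 kg m⁻³.
N² = (g/ρ₀)·Δρ/Δz = g·(Δρ/ρ₀)/Δz = 9.8 × 1.6159 × 10⁻³ / 21 = 7.5409 × 10⁻⁴ s⁻² ≈ 7.54 × 10⁻⁴ s⁻².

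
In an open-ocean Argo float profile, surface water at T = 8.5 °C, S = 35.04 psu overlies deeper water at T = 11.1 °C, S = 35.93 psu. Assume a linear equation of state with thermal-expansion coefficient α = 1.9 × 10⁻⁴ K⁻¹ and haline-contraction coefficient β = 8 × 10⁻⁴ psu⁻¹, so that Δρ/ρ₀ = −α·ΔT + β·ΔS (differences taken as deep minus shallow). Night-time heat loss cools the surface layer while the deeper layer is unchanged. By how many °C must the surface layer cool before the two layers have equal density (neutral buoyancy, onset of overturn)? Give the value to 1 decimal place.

1.1 °C

Neutral buoyancy requires Δρ = 0, i.e. −α(T_deep − T_surf′) + β(S_deep − S_surf) = 0.
T_surf′ = T_deep − (β/α)·ΔS = 11.1 − (8 × 10⁻⁴/1.9 × 10⁻⁴)·(+0.89) = 7.353 °C.
Cooling required: 8.5 − (7.353) = 1.147 °C.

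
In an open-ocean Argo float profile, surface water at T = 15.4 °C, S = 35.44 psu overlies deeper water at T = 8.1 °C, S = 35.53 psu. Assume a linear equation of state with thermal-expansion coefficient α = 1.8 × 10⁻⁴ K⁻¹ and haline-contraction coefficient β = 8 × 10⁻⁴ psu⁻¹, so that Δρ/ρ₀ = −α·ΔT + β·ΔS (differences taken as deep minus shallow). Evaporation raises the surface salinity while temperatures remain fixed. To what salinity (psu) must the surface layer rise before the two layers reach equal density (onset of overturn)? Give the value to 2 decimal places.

Neutral buoyancy requires −α(T_deep − T_surf) + β(S_deep − S_surf′) = 0.
S_surf′ = S_deep − (α/β)·ΔT = 35.53 − (1.8 × 10⁻⁴/8 × 10⁻⁴)·(-7.3) = 37.1725 psu.
Increase required: 37.1725 − 35.44 = 1.7325 psu.

37.17 psu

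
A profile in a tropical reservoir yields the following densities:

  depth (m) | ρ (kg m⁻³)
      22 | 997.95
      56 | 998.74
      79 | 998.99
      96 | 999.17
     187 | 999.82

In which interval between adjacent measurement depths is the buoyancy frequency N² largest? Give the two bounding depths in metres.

22–56 m

Compute the density gradient over each adjacent pair:
  22–56 m: Δρ/Δz = 0.79/34 = 0.023 kg m⁻⁴
  56–79 m: Δρ/Δz = 0.25/23 = 0.011 kg m⁻⁴
  79–96 m: Δρ/Δz = 0.18/17 = 0.011 kg m⁻⁴
  96–187 m: Δρ/Δz = 0.65/91 = 7.1 × 10⁻³ kg m⁻⁴
The largest gradient is in the 22–56 m interval — the pycnocline.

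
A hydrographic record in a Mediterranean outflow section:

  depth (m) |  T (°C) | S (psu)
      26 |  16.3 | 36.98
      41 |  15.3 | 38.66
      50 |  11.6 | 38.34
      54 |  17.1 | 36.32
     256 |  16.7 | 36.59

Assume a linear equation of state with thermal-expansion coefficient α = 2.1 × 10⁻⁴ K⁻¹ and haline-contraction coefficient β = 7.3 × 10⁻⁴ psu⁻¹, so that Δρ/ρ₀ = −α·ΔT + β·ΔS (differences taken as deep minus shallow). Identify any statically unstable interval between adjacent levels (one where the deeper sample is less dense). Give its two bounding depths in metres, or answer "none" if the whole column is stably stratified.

Evaluate Δρ/ρ₀ = −αΔT + βΔS across each adjacent pair:
  26–41 m: −αΔT+βΔS = −(2.1 × 10⁻⁴)(-1.0)+(7.3 × 10⁻⁴)(+1.68) = 1.4 × 10⁻³ → stable
  41–50 m: −αΔT+βΔS = −(2.1 × 10⁻⁴)(-3.7)+(7.3 × 10⁻⁴)(-0.32) = 5.4 × 10⁻⁴ → stable
  50–54 m: −αΔT+βΔS = −(2.1 × 10⁻⁴)(+5.5)+(7.3 × 10⁻⁴)(-2.02) = -2.6 × 10⁻³ → UNSTABLE
  54–256 m: −αΔT+βΔS = −(2.1 × 10⁻⁴)(-0.4)+(7.3 × 10⁻⁴)(+0.27) = 2.8 × 10⁻⁴ → stable
The 50–54 m interval has Δρ < 0: lighter water underlies denser water.

50–54 m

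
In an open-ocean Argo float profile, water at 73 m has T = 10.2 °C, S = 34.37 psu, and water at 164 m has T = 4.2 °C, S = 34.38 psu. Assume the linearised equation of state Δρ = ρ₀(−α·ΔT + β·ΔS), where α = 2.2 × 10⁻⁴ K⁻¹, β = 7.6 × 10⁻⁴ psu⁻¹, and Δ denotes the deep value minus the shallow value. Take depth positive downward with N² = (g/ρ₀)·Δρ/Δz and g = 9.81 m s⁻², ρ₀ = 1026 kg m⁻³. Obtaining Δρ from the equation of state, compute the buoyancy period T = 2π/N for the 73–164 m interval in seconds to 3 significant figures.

ΔT = -6.0 K, ΔS = +0.01 psu (deep − shallow).
Δρ/ρ₀ = −αΔT + βΔS = 1.32 × 10⁻³ + 7.60 × 10⁻⁶ = 1.3276 × 10⁻³, so Δρ ≈ 1.362 kg m⁻³.
N² = (g/ρ₀)·Δρ/Δz = g·(Δρ/ρ₀)/Δz = 9.81 × 1.3276 × 10⁻³ / 91 = 1.4312 × 10⁻⁴ s⁻².
N = √(1.4312 × 10⁻⁴) = 0.011963 rad s⁻¹ → T = 2π/N = 525.22 s ≈ 525 s.

525 s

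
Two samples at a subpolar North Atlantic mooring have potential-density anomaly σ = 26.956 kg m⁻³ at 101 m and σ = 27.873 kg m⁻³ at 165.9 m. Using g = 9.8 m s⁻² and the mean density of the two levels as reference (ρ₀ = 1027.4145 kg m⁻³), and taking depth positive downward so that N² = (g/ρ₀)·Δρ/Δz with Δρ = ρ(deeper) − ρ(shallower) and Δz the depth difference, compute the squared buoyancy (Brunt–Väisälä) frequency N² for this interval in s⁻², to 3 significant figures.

1.35 × 10⁻⁴ s⁻²

Δρ = 1027.873 − 1026.956 = 0.917 kg m⁻³ over Δz = 165.9 − 101 = 64.9 m.
N² = (9.8/1027.4145) × (0.917/64.9) = 1.3477 × 10⁻⁴ s⁻² ≈ 1.35 × 10⁻⁴ s⁻².
Since Δρ > 0 the layer is stably stratified.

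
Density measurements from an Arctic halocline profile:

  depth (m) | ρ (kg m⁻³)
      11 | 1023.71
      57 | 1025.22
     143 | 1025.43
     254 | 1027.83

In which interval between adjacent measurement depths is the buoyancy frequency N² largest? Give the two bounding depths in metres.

11–57 m

Compute the density gradient over each adjacent pair:
  11–57 m: Δρ/Δz = 1.51/46 = 0.033 kg m⁻⁴
  57–143 m: Δρ/Δz = 0.21/86 = 2.4 × 10⁻³ kg m⁻⁴
  143–254 m: Δρ/Δz = 2.40/111 = 0.022 kg m⁻⁴
The largest gradient is in the 11–57 m interval — the pycnocline.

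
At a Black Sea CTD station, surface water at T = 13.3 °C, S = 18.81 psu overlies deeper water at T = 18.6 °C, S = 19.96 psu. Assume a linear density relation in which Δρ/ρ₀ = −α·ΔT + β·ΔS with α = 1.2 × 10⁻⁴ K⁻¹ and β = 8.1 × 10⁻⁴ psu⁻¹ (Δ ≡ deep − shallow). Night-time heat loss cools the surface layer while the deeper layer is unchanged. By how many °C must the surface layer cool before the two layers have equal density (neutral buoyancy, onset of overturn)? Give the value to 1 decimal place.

2.5 °C

Neutral buoyancy requires Δρ = 0, i.e. −α(T_deep − T_surf′) + β(S_deep − S_surf) = 0.
T_surf′ = T_deep − (β/α)·ΔS = 18.6 − (8.1 × 10⁻⁴/1.2 × 10⁻⁴)·(+1.15) = 10.838 °C.
Cooling required: 13.3 − (10.838) = 2.462 °C.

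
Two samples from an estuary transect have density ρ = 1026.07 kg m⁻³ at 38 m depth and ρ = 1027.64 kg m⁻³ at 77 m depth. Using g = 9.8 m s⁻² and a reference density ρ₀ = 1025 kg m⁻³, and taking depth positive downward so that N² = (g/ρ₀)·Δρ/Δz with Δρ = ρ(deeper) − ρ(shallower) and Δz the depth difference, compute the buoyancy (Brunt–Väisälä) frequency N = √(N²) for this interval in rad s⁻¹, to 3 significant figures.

0.0196 rad s⁻¹

Δρ = 1027.64 − 1026.07 = 1.57 kg m⁻³ over Δz = 77 − 38 = 39 m.
N² = (9.8/1025) × (1.57/39) = 3.8489 × 10⁻⁴ s⁻².
N = √(3.8489 × 10⁻⁴) = 0.019619 rad s⁻¹ ≈ 0.0196 rad s⁻¹.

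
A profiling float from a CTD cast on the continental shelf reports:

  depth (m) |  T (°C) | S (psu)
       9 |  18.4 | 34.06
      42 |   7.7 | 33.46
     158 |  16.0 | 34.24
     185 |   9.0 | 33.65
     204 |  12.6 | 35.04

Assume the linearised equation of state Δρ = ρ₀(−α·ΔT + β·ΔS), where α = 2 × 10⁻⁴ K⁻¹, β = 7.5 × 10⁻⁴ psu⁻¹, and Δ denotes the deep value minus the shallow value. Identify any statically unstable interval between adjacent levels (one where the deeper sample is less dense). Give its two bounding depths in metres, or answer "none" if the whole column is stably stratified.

Evaluate Δρ/ρ₀ = −αΔT + βΔS across each adjacent pair:
  9–42 m: −αΔT+βΔS = −(2 × 10⁻⁴)(-10.7)+(7.5 × 10⁻⁴)(-0.60) = 1.7 × 10⁻³ → stable
  42–158 m: −αΔT+βΔS = −(2 × 10⁻⁴)(+8.3)+(7.5 × 10⁻⁴)(+0.78) = -1.1 × 10⁻³ → UNSTABLE
  158–185 m: −αΔT+βΔS = −(2 × 10⁻⁴)(-7.0)+(7.5 × 10⁻⁴)(-0.59) = 9.6 × 10⁻⁴ → stable
  185–204 m: −αΔT+βΔS = −(2 × 10⁻⁴)(+3.6)+(7.5 × 10⁻⁴)(+1.39) = 3.2 × 10⁻⁴ → stable
The 42–158 m interval has Δρ < 0: lighter water underlies denser water.

42–158 m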